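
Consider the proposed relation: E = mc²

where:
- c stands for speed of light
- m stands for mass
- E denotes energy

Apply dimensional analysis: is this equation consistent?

Yes

c (speed of light) has dimensions [L T^-1].
m (mass) has dimensions [M].
E (energy) has dimensions [L^2 M T^-2].

Left side: [L^2 M T^-2]
Right side: [L^2 M T^-2]

Both sides have the same dimensions, so the equation is dimensionally consistent.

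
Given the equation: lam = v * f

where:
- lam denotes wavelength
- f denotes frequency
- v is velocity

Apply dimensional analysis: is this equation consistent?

No

lam (wavelength) has dimensions [L].
f (frequency) has dimensions [T^-1].
v (velocity) has dimensions [L T^-1].

Left side: [L]
Right side: [L T^-2]

The two sides have different dimensions, so the equation is NOT dimensionally consistent.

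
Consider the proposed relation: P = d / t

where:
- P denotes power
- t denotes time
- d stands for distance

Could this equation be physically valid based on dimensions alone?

No

P (power) has dimensions [L^2 M T^-3].
t (time) has dimensions [T].
d (distance) has dimensions [L].

Left side: [L^2 M T^-3]
Right side: [L T^-1]

The two sides have different dimensions, so the equation is NOT dimensionally consistent.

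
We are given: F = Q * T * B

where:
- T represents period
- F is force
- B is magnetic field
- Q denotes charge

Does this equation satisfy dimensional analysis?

No

T (period) has dimensions [T].
F (force) has dimensions [L M T^-2].
B (magnetic field) has dimensions [I^-1 M T^-2].
Q (charge) has dimensions [I T].

Left side: [L M T^-2]
Right side: [M]

The two sides have different dimensions, so the equation is NOT dimensionally consistent.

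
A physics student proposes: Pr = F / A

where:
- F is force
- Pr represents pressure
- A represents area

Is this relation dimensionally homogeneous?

Yes

F (force) has dimensions [L M T^-2].
Pr (pressure) has dimensions [L^-1 M T^-2].
A (area) has dimensions [L^2].

Left side: [L^-1 M T^-2]
Right side: [L^-1 M T^-2]

Both sides have the same dimensions, so the equation is dimensionally consistent.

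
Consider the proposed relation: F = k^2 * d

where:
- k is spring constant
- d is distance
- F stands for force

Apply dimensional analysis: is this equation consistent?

No

k (spring constant) has dimensions [M T^-2].
d (distance) has dimensions [L].
F (force) has dimensions [L M T^-2].

Left side: [L M T^-2]
Right side: [L M^2 T^-4]

The two sides have different dimensions, so the equation is NOT dimensionally consistent.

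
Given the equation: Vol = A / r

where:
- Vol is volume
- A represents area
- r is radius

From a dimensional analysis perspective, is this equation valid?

No

Vol (volume) has dimensions [L^3].
A (area) has dimensions [L^2].
r (radius) has dimensions [L].

Left side: [L^3]
Right side: [L]

The two sides have different dimensions, so the equation is NOT dimensionally consistent.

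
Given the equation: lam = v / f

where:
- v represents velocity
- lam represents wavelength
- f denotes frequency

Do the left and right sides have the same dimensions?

Yes

v (velocity) has dimensions [L T^-1].
lam (wavelength) has dimensions [L].
f (frequency) has dimensions [T^-1].

Left side: [L]
Right side: [L]

Both sides have the same dimensions, so the equation is dimensionally consistent.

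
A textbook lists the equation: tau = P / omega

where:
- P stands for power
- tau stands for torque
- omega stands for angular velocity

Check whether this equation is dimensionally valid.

Yes

P (power) has dimensions [L^2 M T^-3].
tau (torque) has dimensions [L^2 M T^-2].
omega (angular velocity) has dimensions [T^-1].

Left side: [L^2 M T^-2]
Right side: [L^2 M T^-2]

Both sides have the same dimensions, so the equation is dimensionally consistent.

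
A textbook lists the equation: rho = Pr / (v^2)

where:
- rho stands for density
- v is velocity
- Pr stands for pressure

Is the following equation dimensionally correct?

Yes

rho (density) has dimensions [L^-3 M].
v (velocity) has dimensions [L T^-1].
Pr (pressure) has dimensions [L^-1 M T^-2].

Left side: [L^-3 M]
Right side: [L^-3 M]

Both sides have the same dimensions, so the equation is dimensionally consistent.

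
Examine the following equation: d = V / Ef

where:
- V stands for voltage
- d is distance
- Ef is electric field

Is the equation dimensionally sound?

Yes

V (voltage) has dimensions [I^-1 L^2 M T^-3].
d (distance) has dimensions [L].
Ef (electric field) has dimensions [I^-1 L M T^-3].

Left side: [L]
Right side: [L]

Both sides have the same dimensions, so the equation is dimensionally consistent.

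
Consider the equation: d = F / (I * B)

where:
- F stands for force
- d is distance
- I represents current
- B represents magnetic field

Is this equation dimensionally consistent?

Yes

F (force) has dimensions [L M T^-2].
d (distance) has dimensions [L].
I (current) has dimensions [I].
B (magnetic field) has dimensions [I^-1 M T^-2].

Left side: [L]
Right side: [L]

Both sides have the same dimensions, so the equation is dimensionally consistent.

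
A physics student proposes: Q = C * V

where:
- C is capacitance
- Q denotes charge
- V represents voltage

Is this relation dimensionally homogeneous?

Yes

C (capacitance) has dimensions [I^2 L^-2 M^-1 T^4].
Q (charge) has dimensions [I T].
V (voltage) has dimensions [I^-1 L^2 M T^-3].

Left side: [I T]
Right side: [I T]

Both sides have the same dimensions, so the equation is dimensionally consistent.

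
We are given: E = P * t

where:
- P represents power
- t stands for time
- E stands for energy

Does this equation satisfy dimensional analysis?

Yes

P (power) has dimensions [L^2 M T^-3].
t (time) has dimensions [T].
E (energy) has dimensions [L^2 M T^-2].

Left side: [L^2 M T^-2]
Right side: [L^2 M T^-2]

Both sides have the same dimensions, so the equation is dimensionally consistent.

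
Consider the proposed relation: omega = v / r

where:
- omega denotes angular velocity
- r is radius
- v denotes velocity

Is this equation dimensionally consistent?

Yes

omega (angular velocity) has dimensions [T^-1].
r (radius) has dimensions [L].
v (velocity) has dimensions [L T^-1].

Left side: [T^-1]
Right side: [T^-1]

Both sides have the same dimensions, so the equation is dimensionally consistent.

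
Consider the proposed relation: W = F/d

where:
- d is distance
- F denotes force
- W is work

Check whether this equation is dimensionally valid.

No

d (distance) has dimensions [L].
F (force) has dimensions [L M T^-2].
W (work) has dimensions [L^2 M T^-2].

Left side: [L^2 M T^-2]
Right side: [M T^-2]

The two sides have different dimensions, so the equation is NOT dimensionally consistent.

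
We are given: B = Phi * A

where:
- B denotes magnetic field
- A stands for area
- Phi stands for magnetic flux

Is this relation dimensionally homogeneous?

No

B (magnetic field) has dimensions [I^-1 M T^-2].
A (area) has dimensions [L^2].
Phi (magnetic flux) has dimensions [I^-1 L^2 M T^-2].

Left side: [I^-1 M T^-2]
Right side: [I^-1 L^4 M T^-2]

The two sides have different dimensions, so the equation is NOT dimensionally consistent.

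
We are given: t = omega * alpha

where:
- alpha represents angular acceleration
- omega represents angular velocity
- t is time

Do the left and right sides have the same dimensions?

No

alpha (angular acceleration) has dimensions [T^-2].
omega (angular velocity) has dimensions [T^-1].
t (time) has dimensions [T].

Left side: [T]
Right side: [T^-3]

The two sides have different dimensions, so the equation is NOT dimensionally consistent.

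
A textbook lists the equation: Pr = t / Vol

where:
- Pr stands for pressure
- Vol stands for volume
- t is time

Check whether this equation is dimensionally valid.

No

Pr (pressure) has dimensions [L^-1 M T^-2].
Vol (volume) has dimensions [L^3].
t (time) has dimensions [T].

Left side: [L^-1 M T^-2]
Right side: [L^-3 T]

The two sides have different dimensions, so the equation is NOT dimensionally consistent.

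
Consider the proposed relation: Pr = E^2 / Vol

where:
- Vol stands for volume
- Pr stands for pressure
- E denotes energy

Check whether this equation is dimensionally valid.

No

Vol (volume) has dimensions [L^3].
Pr (pressure) has dimensions [L^-1 M T^-2].
E (energy) has dimensions [L^2 M T^-2].

Left side: [L^-1 M T^-2]
Right side: [L M^2 T^-4]

The two sides have different dimensions, so the equation is NOT dimensionally consistent.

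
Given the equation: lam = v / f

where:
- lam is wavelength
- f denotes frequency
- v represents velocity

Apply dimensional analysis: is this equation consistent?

Yes

lam (wavelength) has dimensions [L].
f (frequency) has dimensions [T^-1].
v (velocity) has dimensions [L T^-1].

Left side: [L]
Right side: [L]

Both sides have the same dimensions, so the equation is dimensionally consistent.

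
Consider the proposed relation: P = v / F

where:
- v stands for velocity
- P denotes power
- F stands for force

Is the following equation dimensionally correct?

No

v (velocity) has dimensions [L T^-1].
P (power) has dimensions [L^2 M T^-3].
F (force) has dimensions [L M T^-2].

Left side: [L^2 M T^-3]
Right side: [M^-1 T]

The two sides have different dimensions, so the equation is NOT dimensionally consistent.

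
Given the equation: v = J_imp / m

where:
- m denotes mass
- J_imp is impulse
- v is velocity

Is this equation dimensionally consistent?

Yes

m (mass) has dimensions [M].
J_imp (impulse) has dimensions [L M T^-1].
v (velocity) has dimensions [L T^-1].

Left side: [L T^-1]
Right side: [L T^-1]

Both sides have the same dimensions, so the equation is dimensionally consistent.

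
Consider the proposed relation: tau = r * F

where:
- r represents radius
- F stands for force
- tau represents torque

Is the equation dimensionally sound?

Yes

r (radius) has dimensions [L].
F (force) has dimensions [L M T^-2].
tau (torque) has dimensions [L^2 M T^-2].

Left side: [L^2 M T^-2]
Right side: [L^2 M T^-2]

Both sides have the same dimensions, so the equation is dimensionally consistent.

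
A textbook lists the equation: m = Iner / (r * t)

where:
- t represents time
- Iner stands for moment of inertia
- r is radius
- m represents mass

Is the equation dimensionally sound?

No

t (time) has dimensions [T].
Iner (moment of inertia) has dimensions [L^2 M].
r (radius) has dimensions [L].
m (mass) has dimensions [M].

Left side: [M]
Right side: [L M T^-1]

The two sides have different dimensions, so the equation is NOT dimensionally consistent.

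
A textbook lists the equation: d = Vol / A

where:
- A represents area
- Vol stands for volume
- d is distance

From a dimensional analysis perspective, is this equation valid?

Yes

A (area) has dimensions [L^2].
Vol (volume) has dimensions [L^3].
d (distance) has dimensions [L].

Left side: [L]
Right side: [L]

Both sides have the same dimensions, so the equation is dimensionally consistent.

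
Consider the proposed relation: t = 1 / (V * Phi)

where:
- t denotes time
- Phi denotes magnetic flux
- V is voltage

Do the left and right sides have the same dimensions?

No

t (time) has dimensions [T].
Phi (magnetic flux) has dimensions [I^-1 L^2 M T^-2].
V (voltage) has dimensions [I^-1 L^2 M T^-3].

Left side: [T]
Right side: [I^2 L^-4 M^-2 T^5]

The two sides have different dimensions, so the equation is NOT dimensionally consistent.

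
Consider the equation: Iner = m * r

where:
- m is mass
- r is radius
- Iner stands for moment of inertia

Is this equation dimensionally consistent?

No

m (mass) has dimensions [M].
r (radius) has dimensions [L].
Iner (moment of inertia) has dimensions [L^2 M].

Left side: [L^2 M]
Right side: [L M]

The two sides have different dimensions, so the equation is NOT dimensionally consistent.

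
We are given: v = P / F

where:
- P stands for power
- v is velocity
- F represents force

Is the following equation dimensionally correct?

Yes

P (power) has dimensions [L^2 M T^-3].
v (velocity) has dimensions [L T^-1].
F (force) has dimensions [L M T^-2].

Left side: [L T^-1]
Right side: [L T^-1]

Both sides have the same dimensions, so the equation is dimensionally consistent.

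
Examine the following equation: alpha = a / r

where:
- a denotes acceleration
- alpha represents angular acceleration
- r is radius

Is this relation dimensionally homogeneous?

Yes

a (acceleration) has dimensions [L T^-2].
alpha (angular acceleration) has dimensions [T^-2].
r (radius) has dimensions [L].

Left side: [T^-2]
Right side: [T^-2]

Both sides have the same dimensions, so the equation is dimensionally consistent.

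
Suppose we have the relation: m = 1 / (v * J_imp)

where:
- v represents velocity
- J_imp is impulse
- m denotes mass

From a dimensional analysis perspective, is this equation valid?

No

v (velocity) has dimensions [L T^-1].
J_imp (impulse) has dimensions [L M T^-1].
m (mass) has dimensions [M].

Left side: [M]
Right side: [L^-2 M^-1 T^2]

The two sides have different dimensions, so the equation is NOT dimensionally consistent.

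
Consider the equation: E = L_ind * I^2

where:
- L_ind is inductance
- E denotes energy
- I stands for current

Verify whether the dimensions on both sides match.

Yes

L_ind (inductance) has dimensions [I^-2 L^2 M T^-2].
E (energy) has dimensions [L^2 M T^-2].
I (current) has dimensions [I].

Left side: [L^2 M T^-2]
Right side: [L^2 M T^-2]

Both sides have the same dimensions, so the equation is dimensionally consistent.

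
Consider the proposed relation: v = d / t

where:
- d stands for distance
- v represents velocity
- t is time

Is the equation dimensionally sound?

Yes

d (distance) has dimensions [L].
v (velocity) has dimensions [L T^-1].
t (time) has dimensions [T].

Left side: [L T^-1]
Right side: [L T^-1]

Both sides have the same dimensions, so the equation is dimensionally consistent.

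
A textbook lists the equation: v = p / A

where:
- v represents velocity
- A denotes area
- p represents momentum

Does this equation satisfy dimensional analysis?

No

v (velocity) has dimensions [L T^-1].
A (area) has dimensions [L^2].
p (momentum) has dimensions [L M T^-1].

Left side: [L T^-1]
Right side: [L^-1 M T^-1]

The two sides have different dimensions, so the equation is NOT dimensionally consistent.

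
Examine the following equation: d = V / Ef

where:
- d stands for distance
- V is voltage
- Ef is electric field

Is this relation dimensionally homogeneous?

Yes

d (distance) has dimensions [L].
V (voltage) has dimensions [I^-1 L^2 M T^-3].
Ef (electric field) has dimensions [I^-1 L M T^-3].

Left side: [L]
Right side: [L]

Both sides have the same dimensions, so the equation is dimensionally consistent.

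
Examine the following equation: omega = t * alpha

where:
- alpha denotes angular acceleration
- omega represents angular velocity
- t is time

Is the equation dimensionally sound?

Yes

alpha (angular acceleration) has dimensions [T^-2].
omega (angular velocity) has dimensions [T^-1].
t (time) has dimensions [T].

Left side: [T^-1]
Right side: [T^-1]

Both sides have the same dimensions, so the equation is dimensionally consistent.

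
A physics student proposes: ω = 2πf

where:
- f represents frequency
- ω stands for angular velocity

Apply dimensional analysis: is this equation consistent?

Yes

f (frequency) has dimensions [T^-1].
ω (angular velocity) has dimensions [T^-1].

Left side: [T^-1]
Right side: [T^-1]

Both sides have the same dimensions, so the equation is dimensionally consistent.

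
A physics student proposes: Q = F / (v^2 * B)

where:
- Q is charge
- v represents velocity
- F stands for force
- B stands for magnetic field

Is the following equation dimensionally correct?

No

Q (charge) has dimensions [I T].
v (velocity) has dimensions [L T^-1].
F (force) has dimensions [L M T^-2].
B (magnetic field) has dimensions [I^-1 M T^-2].

Left side: [I T]
Right side: [I L^-1 T^2]

The two sides have different dimensions, so the equation is NOT dimensionally consistent.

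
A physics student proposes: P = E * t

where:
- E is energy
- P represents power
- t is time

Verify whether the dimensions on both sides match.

No

E (energy) has dimensions [L^2 M T^-2].
P (power) has dimensions [L^2 M T^-3].
t (time) has dimensions [T].

Left side: [L^2 M T^-3]
Right side: [L^2 M T^-1]

The two sides have different dimensions, so the equation is NOT dimensionally consistent.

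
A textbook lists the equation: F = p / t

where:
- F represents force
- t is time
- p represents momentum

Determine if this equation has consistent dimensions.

Yes

F (force) has dimensions [L M T^-2].
t (time) has dimensions [T].
p (momentum) has dimensions [L M T^-1].

Left side: [L M T^-2]
Right side: [L M T^-2]

Both sides have the same dimensions, so the equation is dimensionally consistent.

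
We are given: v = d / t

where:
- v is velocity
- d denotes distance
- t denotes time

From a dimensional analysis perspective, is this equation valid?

Yes

v (velocity) has dimensions [L T^-1].
d (distance) has dimensions [L].
t (time) has dimensions [T].

Left side: [L T^-1]
Right side: [L T^-1]

Both sides have the same dimensions, so the equation is dimensionally consistent.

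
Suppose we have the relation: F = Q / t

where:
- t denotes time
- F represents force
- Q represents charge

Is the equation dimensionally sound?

No

t (time) has dimensions [T].
F (force) has dimensions [L M T^-2].
Q (charge) has dimensions [I T].

Left side: [L M T^-2]
Right side: [I]

The two sides have different dimensions, so the equation is NOT dimensionally consistent.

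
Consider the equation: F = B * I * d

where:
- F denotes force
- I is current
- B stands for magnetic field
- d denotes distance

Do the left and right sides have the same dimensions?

Yes

F (force) has dimensions [L M T^-2].
I (current) has dimensions [I].
B (magnetic field) has dimensions [I^-1 M T^-2].
d (distance) has dimensions [L].

Left side: [L M T^-2]
Right side: [L M T^-2]

Both sides have the same dimensions, so the equation is dimensionally consistent.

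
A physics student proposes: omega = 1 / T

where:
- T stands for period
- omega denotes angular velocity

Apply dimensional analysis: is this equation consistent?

Yes

T (period) has dimensions [T].
omega (angular velocity) has dimensions [T^-1].

Left side: [T^-1]
Right side: [T^-1]

Both sides have the same dimensions, so the equation is dimensionally consistent.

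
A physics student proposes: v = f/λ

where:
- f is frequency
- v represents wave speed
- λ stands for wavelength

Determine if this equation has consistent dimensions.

No

f (frequency) has dimensions [T^-1].
v (wave speed) has dimensions [L T^-1].
λ (wavelength) has dimensions [L].

Left side: [L T^-1]
Right side: [L^-1 T^-1]

The two sides have different dimensions, so the equation is NOT dimensionally consistent.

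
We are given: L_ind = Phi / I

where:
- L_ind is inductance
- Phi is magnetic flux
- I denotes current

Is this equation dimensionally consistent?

Yes

L_ind (inductance) has dimensions [I^-2 L^2 M T^-2].
Phi (magnetic flux) has dimensions [I^-1 L^2 M T^-2].
I (current) has dimensions [I].

Left side: [I^-2 L^2 M T^-2]
Right side: [I^-2 L^2 M T^-2]

Both sides have the same dimensions, so the equation is dimensionally consistent.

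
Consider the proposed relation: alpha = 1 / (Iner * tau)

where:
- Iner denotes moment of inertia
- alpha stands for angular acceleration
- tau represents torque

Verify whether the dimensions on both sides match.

No

Iner (moment of inertia) has dimensions [L^2 M].
alpha (angular acceleration) has dimensions [T^-2].
tau (torque) has dimensions [L^2 M T^-2].

Left side: [T^-2]
Right side: [L^-4 M^-2 T^2]

The two sides have different dimensions, so the equation is NOT dimensionally consistent.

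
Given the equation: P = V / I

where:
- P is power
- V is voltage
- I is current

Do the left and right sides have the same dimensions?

No

P (power) has dimensions [L^2 M T^-3].
V (voltage) has dimensions [I^-1 L^2 M T^-3].
I (current) has dimensions [I].

Left side: [L^2 M T^-3]
Right side: [I^-2 L^2 M T^-3]

The two sides have different dimensions, so the equation is NOT dimensionally consistent.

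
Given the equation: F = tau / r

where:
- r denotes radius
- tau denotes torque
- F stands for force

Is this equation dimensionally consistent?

Yes

r (radius) has dimensions [L].
tau (torque) has dimensions [L^2 M T^-2].
F (force) has dimensions [L M T^-2].

Left side: [L M T^-2]
Right side: [L M T^-2]

Both sides have the same dimensions, so the equation is dimensionally consistent.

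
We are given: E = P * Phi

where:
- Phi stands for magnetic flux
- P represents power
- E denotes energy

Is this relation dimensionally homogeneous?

No

Phi (magnetic flux) has dimensions [I^-1 L^2 M T^-2].
P (power) has dimensions [L^2 M T^-3].
E (energy) has dimensions [L^2 M T^-2].

Left side: [L^2 M T^-2]
Right side: [I^-1 L^4 M^2 T^-5]

The two sides have different dimensions, so the equation is NOT dimensionally consistent.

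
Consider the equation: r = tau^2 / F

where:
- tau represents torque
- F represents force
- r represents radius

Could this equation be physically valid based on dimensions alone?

No

tau (torque) has dimensions [L^2 M T^-2].
F (force) has dimensions [L M T^-2].
r (radius) has dimensions [L].

Left side: [L]
Right side: [L^3 M T^-2]

The two sides have different dimensions, so the equation is NOT dimensionally consistent.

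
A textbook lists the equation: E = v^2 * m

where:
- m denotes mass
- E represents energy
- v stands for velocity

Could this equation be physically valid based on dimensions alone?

Yes

m (mass) has dimensions [M].
E (energy) has dimensions [L^2 M T^-2].
v (velocity) has dimensions [L T^-1].

Left side: [L^2 M T^-2]
Right side: [L^2 M T^-2]

Both sides have the same dimensions, so the equation is dimensionally consistent.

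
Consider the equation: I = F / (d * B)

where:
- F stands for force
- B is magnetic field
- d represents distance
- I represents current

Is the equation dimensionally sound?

Yes

F (force) has dimensions [L M T^-2].
B (magnetic field) has dimensions [I^-1 M T^-2].
d (distance) has dimensions [L].
I (current) has dimensions [I].

Left side: [I]
Right side: [I]

Both sides have the same dimensions, so the equation is dimensionally consistent.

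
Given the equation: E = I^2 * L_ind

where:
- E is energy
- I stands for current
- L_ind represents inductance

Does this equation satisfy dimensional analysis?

Yes

E (energy) has dimensions [L^2 M T^-2].
I (current) has dimensions [I].
L_ind (inductance) has dimensions [I^-2 L^2 M T^-2].

Left side: [L^2 M T^-2]
Right side: [L^2 M T^-2]

Both sides have the same dimensions, so the equation is dimensionally consistent.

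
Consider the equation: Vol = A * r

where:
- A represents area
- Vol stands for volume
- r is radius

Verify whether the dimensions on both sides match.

Yes

A (area) has dimensions [L^2].
Vol (volume) has dimensions [L^3].
r (radius) has dimensions [L].

Left side: [L^3]
Right side: [L^3]

Both sides have the same dimensions, so the equation is dimensionally consistent.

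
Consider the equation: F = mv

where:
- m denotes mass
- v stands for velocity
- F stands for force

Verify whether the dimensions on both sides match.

No

m (mass) has dimensions [M].
v (velocity) has dimensions [L T^-1].
F (force) has dimensions [L M T^-2].

Left side: [L M T^-2]
Right side: [L M T^-1]

The two sides have different dimensions, so the equation is NOT dimensionally consistent.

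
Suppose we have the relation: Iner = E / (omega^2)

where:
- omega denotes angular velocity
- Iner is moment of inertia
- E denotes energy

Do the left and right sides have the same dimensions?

Yes

omega (angular velocity) has dimensions [T^-1].
Iner (moment of inertia) has dimensions [L^2 M].
E (energy) has dimensions [L^2 M T^-2].

Left side: [L^2 M]
Right side: [L^2 M]

Both sides have the same dimensions, so the equation is dimensionally consistent.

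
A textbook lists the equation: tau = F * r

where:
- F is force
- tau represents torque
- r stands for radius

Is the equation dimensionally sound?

Yes

F (force) has dimensions [L M T^-2].
tau (torque) has dimensions [L^2 M T^-2].
r (radius) has dimensions [L].

Left side: [L^2 M T^-2]
Right side: [L^2 M T^-2]

Both sides have the same dimensions, so the equation is dimensionally consistent.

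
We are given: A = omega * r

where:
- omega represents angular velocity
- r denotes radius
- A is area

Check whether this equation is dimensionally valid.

No

omega (angular velocity) has dimensions [T^-1].
r (radius) has dimensions [L].
A (area) has dimensions [L^2].

Left side: [L^2]
Right side: [L T^-1]

The two sides have different dimensions, so the equation is NOT dimensionally consistent.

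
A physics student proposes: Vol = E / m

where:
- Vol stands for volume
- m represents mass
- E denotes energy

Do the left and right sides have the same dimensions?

No

Vol (volume) has dimensions [L^3].
m (mass) has dimensions [M].
E (energy) has dimensions [L^2 M T^-2].

Left side: [L^3]
Right side: [L^2 T^-2]

The two sides have different dimensions, so the equation is NOT dimensionally consistent.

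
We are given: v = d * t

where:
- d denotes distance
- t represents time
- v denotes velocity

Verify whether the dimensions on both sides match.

No

d (distance) has dimensions [L].
t (time) has dimensions [T].
v (velocity) has dimensions [L T^-1].

Left side: [L T^-1]
Right side: [L T]

The two sides have different dimensions, so the equation is NOT dimensionally consistent.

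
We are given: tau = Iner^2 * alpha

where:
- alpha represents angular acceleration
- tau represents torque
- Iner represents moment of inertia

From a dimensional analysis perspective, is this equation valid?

No

alpha (angular acceleration) has dimensions [T^-2].
tau (torque) has dimensions [L^2 M T^-2].
Iner (moment of inertia) has dimensions [L^2 M].

Left side: [L^2 M T^-2]
Right side: [L^4 M^2 T^-2]

The two sides have different dimensions, so the equation is NOT dimensionally consistent.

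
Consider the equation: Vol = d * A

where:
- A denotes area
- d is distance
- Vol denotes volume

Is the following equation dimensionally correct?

Yes

A (area) has dimensions [L^2].
d (distance) has dimensions [L].
Vol (volume) has dimensions [L^3].

Left side: [L^3]
Right side: [L^3]

Both sides have the same dimensions, so the equation is dimensionally consistent.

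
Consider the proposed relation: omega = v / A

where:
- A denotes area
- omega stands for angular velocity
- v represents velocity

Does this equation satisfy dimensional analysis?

No

A (area) has dimensions [L^2].
omega (angular velocity) has dimensions [T^-1].
v (velocity) has dimensions [L T^-1].

Left side: [T^-1]
Right side: [L^-1 T^-1]

The two sides have different dimensions, so the equation is NOT dimensionally consistent.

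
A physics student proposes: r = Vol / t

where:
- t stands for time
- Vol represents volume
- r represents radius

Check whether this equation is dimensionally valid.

No

t (time) has dimensions [T].
Vol (volume) has dimensions [L^3].
r (radius) has dimensions [L].

Left side: [L]
Right side: [L^3 T^-1]

The two sides have different dimensions, so the equation is NOT dimensionally consistent.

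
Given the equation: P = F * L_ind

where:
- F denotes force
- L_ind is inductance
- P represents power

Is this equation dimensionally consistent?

No

F (force) has dimensions [L M T^-2].
L_ind (inductance) has dimensions [I^-2 L^2 M T^-2].
P (power) has dimensions [L^2 M T^-3].

Left side: [L^2 M T^-3]
Right side: [I^-2 L^3 M^2 T^-4]

The two sides have different dimensions, so the equation is NOT dimensionally consistent.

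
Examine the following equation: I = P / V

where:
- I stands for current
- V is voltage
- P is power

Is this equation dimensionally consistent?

Yes

I (current) has dimensions [I].
V (voltage) has dimensions [I^-1 L^2 M T^-3].
P (power) has dimensions [L^2 M T^-3].

Left side: [I]
Right side: [I]

Both sides have the same dimensions, so the equation is dimensionally consistent.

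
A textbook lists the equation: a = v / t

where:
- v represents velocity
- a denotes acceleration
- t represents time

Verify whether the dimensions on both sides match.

Yes

v (velocity) has dimensions [L T^-1].
a (acceleration) has dimensions [L T^-2].
t (time) has dimensions [T].

Left side: [L T^-2]
Right side: [L T^-2]

Both sides have the same dimensions, so the equation is dimensionally consistent.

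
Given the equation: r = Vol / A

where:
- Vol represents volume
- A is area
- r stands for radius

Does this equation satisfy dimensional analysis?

Yes

Vol (volume) has dimensions [L^3].
A (area) has dimensions [L^2].
r (radius) has dimensions [L].

Left side: [L]
Right side: [L]

Both sides have the same dimensions, so the equation is dimensionally consistent.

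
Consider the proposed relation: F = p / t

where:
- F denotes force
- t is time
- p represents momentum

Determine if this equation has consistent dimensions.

Yes

F (force) has dimensions [L M T^-2].
t (time) has dimensions [T].
p (momentum) has dimensions [L M T^-1].

Left side: [L M T^-2]
Right side: [L M T^-2]

Both sides have the same dimensions, so the equation is dimensionally consistent.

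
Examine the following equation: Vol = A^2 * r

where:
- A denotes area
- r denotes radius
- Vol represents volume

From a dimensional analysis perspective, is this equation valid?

No

A (area) has dimensions [L^2].
r (radius) has dimensions [L].
Vol (volume) has dimensions [L^3].

Left side: [L^3]
Right side: [L^5]

The two sides have different dimensions, so the equation is NOT dimensionally consistent.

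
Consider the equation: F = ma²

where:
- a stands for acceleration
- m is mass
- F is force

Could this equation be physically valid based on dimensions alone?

No

a (acceleration) has dimensions [L T^-2].
m (mass) has dimensions [M].
F (force) has dimensions [L M T^-2].

Left side: [L M T^-2]
Right side: [L^2 M T^-4]

The two sides have different dimensions, so the equation is NOT dimensionally consistent.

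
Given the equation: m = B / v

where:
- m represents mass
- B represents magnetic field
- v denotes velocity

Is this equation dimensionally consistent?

No

m (mass) has dimensions [M].
B (magnetic field) has dimensions [I^-1 M T^-2].
v (velocity) has dimensions [L T^-1].

Left side: [M]
Right side: [I^-1 L^-1 M T^-1]

The two sides have different dimensions, so the equation is NOT dimensionally consistent.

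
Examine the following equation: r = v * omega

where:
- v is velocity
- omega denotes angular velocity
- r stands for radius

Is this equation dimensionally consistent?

No

v (velocity) has dimensions [L T^-1].
omega (angular velocity) has dimensions [T^-1].
r (radius) has dimensions [L].

Left side: [L]
Right side: [L T^-2]

The two sides have different dimensions, so the equation is NOT dimensionally consistent.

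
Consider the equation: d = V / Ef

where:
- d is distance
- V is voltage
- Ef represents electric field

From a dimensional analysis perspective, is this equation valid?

Yes

d (distance) has dimensions [L].
V (voltage) has dimensions [I^-1 L^2 M T^-3].
Ef (electric field) has dimensions [I^-1 L M T^-3].

Left side: [L]
Right side: [L]

Both sides have the same dimensions, so the equation is dimensionally consistent.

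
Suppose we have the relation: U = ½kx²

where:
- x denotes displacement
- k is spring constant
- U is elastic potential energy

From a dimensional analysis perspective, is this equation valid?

Yes

x (displacement) has dimensions [L].
k (spring constant) has dimensions [M T^-2].
U (elastic potential energy) has dimensions [L^2 M T^-2].

Left side: [L^2 M T^-2]
Right side: [L^2 M T^-2]

Both sides have the same dimensions, so the equation is dimensionally consistent.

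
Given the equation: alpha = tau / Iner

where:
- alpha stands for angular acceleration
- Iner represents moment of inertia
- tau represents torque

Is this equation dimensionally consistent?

Yes

alpha (angular acceleration) has dimensions [T^-2].
Iner (moment of inertia) has dimensions [L^2 M].
tau (torque) has dimensions [L^2 M T^-2].

Left side: [T^-2]
Right side: [T^-2]

Both sides have the same dimensions, so the equation is dimensionally consistent.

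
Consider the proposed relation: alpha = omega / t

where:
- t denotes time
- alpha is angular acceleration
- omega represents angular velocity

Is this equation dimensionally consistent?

Yes

t (time) has dimensions [T].
alpha (angular acceleration) has dimensions [T^-2].
omega (angular velocity) has dimensions [T^-1].

Left side: [T^-2]
Right side: [T^-2]

Both sides have the same dimensions, so the equation is dimensionally consistent.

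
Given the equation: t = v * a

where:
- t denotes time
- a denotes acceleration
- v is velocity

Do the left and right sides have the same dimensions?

No

t (time) has dimensions [T].
a (acceleration) has dimensions [L T^-2].
v (velocity) has dimensions [L T^-1].

Left side: [T]
Right side: [L^2 T^-3]

The two sides have different dimensions, so the equation is NOT dimensionally consistent.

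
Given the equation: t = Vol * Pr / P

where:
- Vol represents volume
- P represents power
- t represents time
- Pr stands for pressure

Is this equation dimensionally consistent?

Yes

Vol (volume) has dimensions [L^3].
P (power) has dimensions [L^2 M T^-3].
t (time) has dimensions [T].
Pr (pressure) has dimensions [L^-1 M T^-2].

Left side: [T]
Right side: [T]

Both sides have the same dimensions, so the equation is dimensionally consistent.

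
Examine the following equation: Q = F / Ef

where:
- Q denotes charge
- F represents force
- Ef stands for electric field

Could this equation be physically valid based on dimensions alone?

Yes

Q (charge) has dimensions [I T].
F (force) has dimensions [L M T^-2].
Ef (electric field) has dimensions [I^-1 L M T^-3].

Left side: [I T]
Right side: [I T]

Both sides have the same dimensions, so the equation is dimensionally consistent.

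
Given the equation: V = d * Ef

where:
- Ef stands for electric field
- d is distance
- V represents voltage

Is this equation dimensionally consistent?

Yes

Ef (electric field) has dimensions [I^-1 L M T^-3].
d (distance) has dimensions [L].
V (voltage) has dimensions [I^-1 L^2 M T^-3].

Left side: [I^-1 L^2 M T^-3]
Right side: [I^-1 L^2 M T^-3]

Both sides have the same dimensions, so the equation is dimensionally consistent.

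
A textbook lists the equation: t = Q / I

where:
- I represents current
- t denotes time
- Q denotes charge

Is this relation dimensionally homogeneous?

Yes

I (current) has dimensions [I].
t (time) has dimensions [T].
Q (charge) has dimensions [I T].

Left side: [T]
Right side: [T]

Both sides have the same dimensions, so the equation is dimensionally consistent.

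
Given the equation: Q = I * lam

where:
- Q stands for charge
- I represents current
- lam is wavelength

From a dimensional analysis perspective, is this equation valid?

No

Q (charge) has dimensions [I T].
I (current) has dimensions [I].
lam (wavelength) has dimensions [L].

Left side: [I T]
Right side: [I L]

The two sides have different dimensions, so the equation is NOT dimensionally consistent.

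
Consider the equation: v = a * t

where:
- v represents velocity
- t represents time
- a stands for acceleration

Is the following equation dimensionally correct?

Yes

v (velocity) has dimensions [L T^-1].
t (time) has dimensions [T].
a (acceleration) has dimensions [L T^-2].

Left side: [L T^-1]
Right side: [L T^-1]

Both sides have the same dimensions, so the equation is dimensionally consistent.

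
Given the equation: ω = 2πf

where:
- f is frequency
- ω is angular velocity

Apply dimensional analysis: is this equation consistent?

Yes

f (frequency) has dimensions [T^-1].
ω (angular velocity) has dimensions [T^-1].

Left side: [T^-1]
Right side: [T^-1]

Both sides have the same dimensions, so the equation is dimensionally consistent.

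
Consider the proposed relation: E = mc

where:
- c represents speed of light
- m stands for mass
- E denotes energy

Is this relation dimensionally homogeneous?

No

c (speed of light) has dimensions [L T^-1].
m (mass) has dimensions [M].
E (energy) has dimensions [L^2 M T^-2].

Left side: [L^2 M T^-2]
Right side: [L M T^-1]

The two sides have different dimensions, so the equation is NOT dimensionally consistent.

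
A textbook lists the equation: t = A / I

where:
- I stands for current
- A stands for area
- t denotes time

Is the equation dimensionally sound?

No

I (current) has dimensions [I].
A (area) has dimensions [L^2].
t (time) has dimensions [T].

Left side: [T]
Right side: [I^-1 L^2]

The two sides have different dimensions, so the equation is NOT dimensionally consistent.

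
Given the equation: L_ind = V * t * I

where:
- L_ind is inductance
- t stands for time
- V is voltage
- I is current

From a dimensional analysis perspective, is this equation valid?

No

L_ind (inductance) has dimensions [I^-2 L^2 M T^-2].
t (time) has dimensions [T].
V (voltage) has dimensions [I^-1 L^2 M T^-3].
I (current) has dimensions [I].

Left side: [I^-2 L^2 M T^-2]
Right side: [L^2 M T^-2]

The two sides have different dimensions, so the equation is NOT dimensionally consistent.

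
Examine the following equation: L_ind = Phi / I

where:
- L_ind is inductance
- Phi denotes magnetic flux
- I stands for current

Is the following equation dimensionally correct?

Yes

L_ind (inductance) has dimensions [I^-2 L^2 M T^-2].
Phi (magnetic flux) has dimensions [I^-1 L^2 M T^-2].
I (current) has dimensions [I].

Left side: [I^-2 L^2 M T^-2]
Right side: [I^-2 L^2 M T^-2]

Both sides have the same dimensions, so the equation is dimensionally consistent.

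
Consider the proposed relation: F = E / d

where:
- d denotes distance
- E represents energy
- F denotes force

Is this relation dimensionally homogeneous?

Yes

d (distance) has dimensions [L].
E (energy) has dimensions [L^2 M T^-2].
F (force) has dimensions [L M T^-2].

Left side: [L M T^-2]
Right side: [L M T^-2]

Both sides have the same dimensions, so the equation is dimensionally consistent.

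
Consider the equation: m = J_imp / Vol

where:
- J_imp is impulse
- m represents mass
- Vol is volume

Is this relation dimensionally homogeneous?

No

J_imp (impulse) has dimensions [L M T^-1].
m (mass) has dimensions [M].
Vol (volume) has dimensions [L^3].

Left side: [M]
Right side: [L^-2 M T^-1]

The two sides have different dimensions, so the equation is NOT dimensionally consistent.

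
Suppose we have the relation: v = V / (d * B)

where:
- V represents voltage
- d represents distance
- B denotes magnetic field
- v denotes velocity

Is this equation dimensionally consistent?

Yes

V (voltage) has dimensions [I^-1 L^2 M T^-3].
d (distance) has dimensions [L].
B (magnetic field) has dimensions [I^-1 M T^-2].
v (velocity) has dimensions [L T^-1].

Left side: [L T^-1]
Right side: [L T^-1]

Both sides have the same dimensions, so the equation is dimensionally consistent.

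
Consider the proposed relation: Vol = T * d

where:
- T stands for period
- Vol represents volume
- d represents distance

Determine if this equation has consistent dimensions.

No

T (period) has dimensions [T].
Vol (volume) has dimensions [L^3].
d (distance) has dimensions [L].

Left side: [L^3]
Right side: [L T]

The two sides have different dimensions, so the equation is NOT dimensionally consistent.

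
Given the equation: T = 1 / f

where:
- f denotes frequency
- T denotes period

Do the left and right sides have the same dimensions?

Yes

f (frequency) has dimensions [T^-1].
T (period) has dimensions [T].

Left side: [T]
Right side: [T]

Both sides have the same dimensions, so the equation is dimensionally consistent.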